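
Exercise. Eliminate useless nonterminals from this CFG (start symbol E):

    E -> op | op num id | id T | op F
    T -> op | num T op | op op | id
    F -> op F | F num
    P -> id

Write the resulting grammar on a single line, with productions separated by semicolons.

Generating nonterminals: {E, P, T}.
Reachable from E after that: {E, T}.
Removed useless symbols: {F, P} and every production mentioning them.

E -> op | op num id | id T; T -> op | num T op | op op | id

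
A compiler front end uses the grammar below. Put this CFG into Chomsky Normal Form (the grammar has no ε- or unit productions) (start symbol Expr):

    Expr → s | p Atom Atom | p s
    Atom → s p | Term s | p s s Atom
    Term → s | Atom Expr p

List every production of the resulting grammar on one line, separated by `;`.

Introduce a nonterminal for each terminal appearing in a rule of length ≥ 2: X1 → p, X2 → s.
Binarize each right-hand side of length ≥ 3 by chaining fresh nonterminals (Y1, Y2, …): affected rules were Expr → X1 Atom Atom; Atom → X1 X2 X2 Atom; Term → Atom Expr X1.

Expr → s | X1 Y1 | X1 X2; Atom → X2 X1 | Term X2 | X1 Y2; Term → s | Atom Y4; X1 → p; X2 → s; Y1 → Atom Atom; Y2 → X2 Y3; Y3 → X2 Atom; Y4 → Expr X1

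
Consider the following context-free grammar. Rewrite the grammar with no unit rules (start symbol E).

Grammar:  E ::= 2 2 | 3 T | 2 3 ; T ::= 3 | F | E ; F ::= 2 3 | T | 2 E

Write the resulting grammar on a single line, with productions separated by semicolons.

Unit pairs: F ⇒* {E, T}; T ⇒* {E, F}.
For each unit pair (A, B), copy every non-unit production of B to A, then drop all unit productions.

E ::= 2 2 | 3 T | 2 3; T ::= 2 2 | 3 T | 2 3 | 2 E | 3; F ::= 2 2 | 3 T | 2 3 | 2 E | 3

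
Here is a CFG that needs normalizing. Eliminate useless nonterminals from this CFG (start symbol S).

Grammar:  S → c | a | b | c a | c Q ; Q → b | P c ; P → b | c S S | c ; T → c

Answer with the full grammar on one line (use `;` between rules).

S → c | a | b | c a | c Q; Q → b | P c; P → b | c S S | c

Generating nonterminals: {P, Q, S, T}.
Reachable from S after that: {P, Q, S}.
Removed useless symbols: {T} and every production mentioning them.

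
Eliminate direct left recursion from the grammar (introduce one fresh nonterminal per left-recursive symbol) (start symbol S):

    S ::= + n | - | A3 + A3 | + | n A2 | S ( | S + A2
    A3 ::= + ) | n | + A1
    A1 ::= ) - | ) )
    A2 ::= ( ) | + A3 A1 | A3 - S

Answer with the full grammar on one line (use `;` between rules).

S ::= + n S' | - S' | A3 + A3 S' | + S' | n A2 S'; A3 ::= + ) | n | + A1; A1 ::= ) - | ) ); A2 ::= ( ) | + A3 A1 | A3 - S; S' ::= ( S' | + A2 S' | ε

Left recursion appears on S.
For S: α = {(, + A2}, β = {+ n, -, A3 + A3, +, n A2}. Rewrite as S → β S' and S' → α S' | ε.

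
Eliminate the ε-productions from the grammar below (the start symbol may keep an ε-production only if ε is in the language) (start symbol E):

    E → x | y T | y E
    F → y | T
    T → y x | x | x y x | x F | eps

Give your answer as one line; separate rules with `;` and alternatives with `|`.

E → x | y T | y | y E; F → y | T; T → y x | x | x y x | x F

The nullable symbols are {F, T}.
ε ∉ L(G), so no ε-production is kept.
Expand every rule over subsets of its nullable positions: E → y T gives y T | y.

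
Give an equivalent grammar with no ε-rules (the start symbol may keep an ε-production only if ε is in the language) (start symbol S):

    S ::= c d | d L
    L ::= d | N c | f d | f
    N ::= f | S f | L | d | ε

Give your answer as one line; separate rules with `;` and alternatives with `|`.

S ::= c d | d L; L ::= d | N c | c | f d | f; N ::= f | S f | L | d

Nullable nonterminals: {N}.
ε ∉ L(G), so no ε-production is kept.
Add the nullable-subset variants: L → N c gives N c | c.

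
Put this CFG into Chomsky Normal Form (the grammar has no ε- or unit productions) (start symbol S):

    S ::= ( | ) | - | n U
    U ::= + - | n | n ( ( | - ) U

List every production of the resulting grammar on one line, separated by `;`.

S ::= ( | ) | - | X1 U; U ::= X2 X3 | n | X1 Y1 | X3 Y2; X1 ::= n; X2 ::= +; X3 ::= -; X4 ::= (; X5 ::= ); Y1 ::= X4 X4; Y2 ::= X5 U

Introduce a nonterminal for each terminal appearing in a rule of length ≥ 2: X1 → n, X2 → +, X3 → -, X4 → (, X5 → ).
Binarize each right-hand side of length ≥ 3 by chaining fresh nonterminals (Y1, Y2, …): affected rules were U → X1 X4 X4; U → X3 X5 U.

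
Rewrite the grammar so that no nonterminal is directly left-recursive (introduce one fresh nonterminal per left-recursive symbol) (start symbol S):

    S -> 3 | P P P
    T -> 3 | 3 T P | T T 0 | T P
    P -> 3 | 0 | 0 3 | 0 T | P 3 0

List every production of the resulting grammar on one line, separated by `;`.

S -> 3 | P P P; T -> 3 T' | 3 T P T'; P -> 3 P' | 0 P' | 0 3 P' | 0 T P'; T' -> T 0 T' | P T' | eps; P' -> 3 0 P' | eps

T, P are directly left-recursive.
For T: α = {T 0, P}, β = {3, 3 T P}. Rewrite as T → β T' and T' → α T' | ε.
For P: α = {3 0}, β = {3, 0, 0 3, 0 T}. Rewrite as P → β P' and P' → α P' | ε.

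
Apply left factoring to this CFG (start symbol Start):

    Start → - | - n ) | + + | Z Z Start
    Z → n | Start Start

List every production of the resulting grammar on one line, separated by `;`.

Start → + + | Z Z Start | - Start1; Z → n | Start Start; Start1 → ε | n )

Start has alternatives sharing prefix '-': factor to Start → - Start1 with Start1 → ε | n ).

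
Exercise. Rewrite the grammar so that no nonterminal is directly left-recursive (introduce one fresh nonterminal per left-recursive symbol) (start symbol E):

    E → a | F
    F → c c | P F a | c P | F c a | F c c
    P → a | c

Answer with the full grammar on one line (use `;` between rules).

E → a | F; F → c c F' | P F a F' | c P F'; P → a | c; F' → c a F' | c c F' | ε

Left recursion appears on F.
For F: α = {c a, c c}, β = {c c, P F a, c P}. Rewrite as F → β F' and F' → α F' | ε.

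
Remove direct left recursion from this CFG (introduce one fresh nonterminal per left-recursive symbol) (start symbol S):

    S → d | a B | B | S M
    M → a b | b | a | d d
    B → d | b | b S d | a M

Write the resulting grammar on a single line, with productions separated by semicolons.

S → d S' | a B S' | B S'; M → a b | b | a | d d; B → d | b | b S d | a M; S' → M S' | ε

S is directly left-recursive.
For S: α = {M}, β = {d, a B, B}. Rewrite as S → β S' and S' → α S' | ε.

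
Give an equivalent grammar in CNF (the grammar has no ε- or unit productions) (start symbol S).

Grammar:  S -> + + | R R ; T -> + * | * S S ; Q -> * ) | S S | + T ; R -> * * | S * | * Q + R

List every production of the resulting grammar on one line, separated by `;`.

S -> X1 X1 | R R; T -> X1 X2 | X2 Y1; Q -> X2 X3 | S S | X1 T; R -> X2 X2 | S X2 | X2 Y2; X1 -> +; X2 -> *; X3 -> ); Y1 -> S S; Y2 -> Q Y3; Y3 -> X1 R

Introduce a nonterminal for each terminal appearing in a rule of length ≥ 2: X1 → +, X2 → *, X3 → ).
Binarize each right-hand side of length ≥ 3 by chaining fresh nonterminals (Y1, Y2, …): affected rules were T → X2 S S; R → X2 Q X1 R.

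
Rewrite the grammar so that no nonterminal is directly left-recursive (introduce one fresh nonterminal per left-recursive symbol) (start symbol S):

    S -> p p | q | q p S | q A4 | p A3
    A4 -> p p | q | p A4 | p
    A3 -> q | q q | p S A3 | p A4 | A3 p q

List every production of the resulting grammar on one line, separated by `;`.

S -> p p | q | q p S | q A4 | p A3; A4 -> p p | q | p A4 | p; A3 -> q A3' | q q A3' | p S A3 A3' | p A4 A3'; A3' -> p q A3' | epsilon

Left recursion appears on A3.
For A3: α = {p q}, β = {q, q q, p S A3, p A4}. Rewrite as A3 → β A3' and A3' → α A3' | ε.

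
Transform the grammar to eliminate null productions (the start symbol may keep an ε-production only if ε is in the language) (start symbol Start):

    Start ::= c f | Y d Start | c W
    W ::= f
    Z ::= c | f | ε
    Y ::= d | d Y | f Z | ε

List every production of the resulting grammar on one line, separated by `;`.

Start ::= c f | Y d Start | d Start | c W; W ::= f; Z ::= c | f; Y ::= d | d Y | f Z | f

Nullable set = {Y, Z}.
ε ∉ L(G), so no ε-production is kept.
Expand every rule over subsets of its nullable positions: Start → Y d Start gives Y d Start | d Start. Y → f Z gives f Z | f.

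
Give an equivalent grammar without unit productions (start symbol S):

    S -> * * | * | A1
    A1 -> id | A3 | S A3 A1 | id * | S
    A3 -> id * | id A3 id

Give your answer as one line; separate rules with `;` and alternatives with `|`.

Unit pairs: A1 ⇒* {A3, S}; S ⇒* {A1, A3}.
For each unit pair (A, B), copy every non-unit production of B to A, then drop all unit productions.

S -> id | S A3 A1 | id * | * * | * | id A3 id; A1 -> id | S A3 A1 | id * | * * | * | id A3 id; A3 -> id * | id A3 id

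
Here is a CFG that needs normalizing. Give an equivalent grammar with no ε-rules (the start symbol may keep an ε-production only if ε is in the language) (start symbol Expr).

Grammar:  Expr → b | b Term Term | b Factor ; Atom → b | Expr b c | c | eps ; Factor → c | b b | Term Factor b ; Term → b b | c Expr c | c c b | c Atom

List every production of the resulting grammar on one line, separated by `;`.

The nullable symbols are {Atom}.
ε ∉ L(G), so no ε-production is kept.
For each production, add variants omitting each subset of nullable occurrences: Term → c Atom gives c Atom | c.

Expr → b | b Term Term | b Factor; Atom → b | Expr b c | c; Factor → c | b b | Term Factor b; Term → b b | c Expr c | c c b | c Atom | c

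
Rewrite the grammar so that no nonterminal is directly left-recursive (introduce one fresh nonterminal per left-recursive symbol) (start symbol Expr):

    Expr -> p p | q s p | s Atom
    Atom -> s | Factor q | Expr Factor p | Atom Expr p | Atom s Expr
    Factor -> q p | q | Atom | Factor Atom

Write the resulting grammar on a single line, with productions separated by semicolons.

Expr -> p p | q s p | s Atom; Atom -> s Atom1 | Factor q Atom1 | Expr Factor p Atom1; Factor -> q p Factor1 | q Factor1 | Atom Factor1; Atom1 -> Expr p Atom1 | s Expr Atom1 | ε; Factor1 -> Atom Factor1 | ε

Directly left-recursive nonterminals: Atom, Factor.
For Atom: α = {Expr p, s Expr}, β = {s, Factor q, Expr Factor p}. Rewrite as Atom → β Atom1 and Atom1 → α Atom1 | ε.
For Factor: α = {Atom}, β = {q p, q, Atom}. Rewrite as Factor → β Factor1 and Factor1 → α Factor1 | ε.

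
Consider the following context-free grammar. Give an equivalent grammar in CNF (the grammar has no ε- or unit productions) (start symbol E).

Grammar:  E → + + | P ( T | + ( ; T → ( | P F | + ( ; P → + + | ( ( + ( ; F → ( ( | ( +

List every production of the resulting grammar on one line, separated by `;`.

Introduce a nonterminal for each terminal appearing in a rule of length ≥ 2: X1 → +, X2 → (.
Binarize each right-hand side of length ≥ 3 by chaining fresh nonterminals (Y1, Y2, …): affected rules were E → P X2 T; P → X2 X2 X1 X2.

E → X1 X1 | P Y1 | X1 X2; T → ( | P F | X1 X2; P → X1 X1 | X2 Y2; F → X2 X2 | X2 X1; X1 → +; X2 → (; Y1 → X2 T; Y2 → X2 Y3; Y3 → X1 X2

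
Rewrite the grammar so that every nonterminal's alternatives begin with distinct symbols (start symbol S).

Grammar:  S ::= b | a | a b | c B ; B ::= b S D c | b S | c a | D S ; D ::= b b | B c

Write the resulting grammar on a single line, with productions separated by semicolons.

S ::= b | c B | a S'; B ::= c a | D S | b S B'; D ::= b b | B c; S' ::= ε | b; B' ::= D c | ε

S has alternatives sharing prefix 'a': factor to S → a S' with S' → ε | b.
B has alternatives sharing prefix 'b S': factor to B → b S B' with B' → D c | ε.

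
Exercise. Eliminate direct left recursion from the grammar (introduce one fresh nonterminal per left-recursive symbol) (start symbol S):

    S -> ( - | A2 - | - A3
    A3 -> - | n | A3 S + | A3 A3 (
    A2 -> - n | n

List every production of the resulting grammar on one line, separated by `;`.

S -> ( - | A2 - | - A3; A3 -> - A3' | n A3'; A2 -> - n | n; A3' -> S + A3' | A3 ( A3' | ε

A3 is directly left-recursive.
For A3: α = {S +, A3 (}, β = {-, n}. Rewrite as A3 → β A3' and A3' → α A3' | ε.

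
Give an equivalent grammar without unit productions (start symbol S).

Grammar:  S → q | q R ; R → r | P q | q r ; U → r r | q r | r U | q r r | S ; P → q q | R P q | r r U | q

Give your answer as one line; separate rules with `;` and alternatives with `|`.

Unit pairs: U ⇒* {S}.
Replace each nonterminal's rules with the union of the non-unit rules of every nonterminal it unit-derives.

S → q | q R; R → r | P q | q r; U → r r | q r | r U | q r r | q | q R; P → q q | R P q | r r U | q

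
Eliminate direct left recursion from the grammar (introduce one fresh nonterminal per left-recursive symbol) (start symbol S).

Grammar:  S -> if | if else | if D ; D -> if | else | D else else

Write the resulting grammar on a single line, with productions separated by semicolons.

S -> if | if else | if D; D -> if D' | else D'; D' -> else else D' | eps

Directly left-recursive nonterminal: D.
For D: α = {else else}, β = {if, else}. Rewrite as D → β D' and D' → α D' | ε.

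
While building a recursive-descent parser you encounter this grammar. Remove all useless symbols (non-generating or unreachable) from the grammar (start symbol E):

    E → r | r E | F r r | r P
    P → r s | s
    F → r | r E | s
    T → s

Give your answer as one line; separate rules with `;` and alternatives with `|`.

E → r | r E | F r r | r P; P → r s | s; F → r | r E | s

Generating nonterminals: {E, F, P, T}.
Reachable from E after that: {E, F, P}.
Removed useless symbols: {T} and every production mentioning them.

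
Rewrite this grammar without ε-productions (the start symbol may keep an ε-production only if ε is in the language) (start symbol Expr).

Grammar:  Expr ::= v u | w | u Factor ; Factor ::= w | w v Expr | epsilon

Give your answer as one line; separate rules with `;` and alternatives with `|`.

The nullable symbols are {Factor}.
ε ∉ L(G), so no ε-production is kept.
For each production, add variants omitting each subset of nullable occurrences: Expr → u Factor gives u Factor | u.

Expr ::= v u | w | u Factor | u; Factor ::= w | w v Expr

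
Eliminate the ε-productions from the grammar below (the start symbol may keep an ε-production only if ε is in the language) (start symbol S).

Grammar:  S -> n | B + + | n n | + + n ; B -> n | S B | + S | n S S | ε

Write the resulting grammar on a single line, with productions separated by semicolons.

S -> n | B + + | + + | n n | + + n; B -> n | S B | S | + S | n S S

The nullable symbols are {B}.
ε ∉ L(G), so no ε-production is kept.
Add the nullable-subset variants: S → B + + gives B + + | + +. B → S B gives S B | S.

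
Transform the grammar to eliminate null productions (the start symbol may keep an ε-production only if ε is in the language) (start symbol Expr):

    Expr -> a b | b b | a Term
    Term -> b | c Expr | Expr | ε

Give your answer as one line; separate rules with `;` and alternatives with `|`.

Expr -> a b | b b | a Term | a; Term -> b | c Expr | Expr

Nullable set = {Term}.
ε ∉ L(G), so no ε-production is kept.
Expand every rule over subsets of its nullable positions: Expr → a Term gives a Term | a.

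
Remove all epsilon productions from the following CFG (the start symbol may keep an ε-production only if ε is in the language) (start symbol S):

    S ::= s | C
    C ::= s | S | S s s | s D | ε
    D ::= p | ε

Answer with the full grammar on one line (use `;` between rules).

S ::= s | C | ε; C ::= s | S | S s s | s s | s D; D ::= p

Nullable set = {C, D, S}.
ε ∈ L(G) since S is nullable, so keep S → ε.
For each production, add variants omitting each subset of nullable occurrences: C → S s s gives S s s | s s.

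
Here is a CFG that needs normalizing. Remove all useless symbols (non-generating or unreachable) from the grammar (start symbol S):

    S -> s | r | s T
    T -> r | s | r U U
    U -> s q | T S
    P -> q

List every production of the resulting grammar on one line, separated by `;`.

S -> s | r | s T; T -> r | s | r U U; U -> s q | T S

Generating nonterminals: {P, S, T, U}.
Reachable from S after that: {S, T, U}.
Removed useless symbols: {P} and every production mentioning them.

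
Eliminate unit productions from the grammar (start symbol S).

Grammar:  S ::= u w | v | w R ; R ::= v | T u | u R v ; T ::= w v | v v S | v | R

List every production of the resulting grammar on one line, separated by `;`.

Unit pairs: T ⇒* {R}.
For every A with A ⇒* B via unit rules, add B's non-unit alternatives to A; then delete every rule of the form X → Y.

S ::= u w | v | w R; R ::= v | T u | u R v; T ::= v | T u | u R v | w v | v v S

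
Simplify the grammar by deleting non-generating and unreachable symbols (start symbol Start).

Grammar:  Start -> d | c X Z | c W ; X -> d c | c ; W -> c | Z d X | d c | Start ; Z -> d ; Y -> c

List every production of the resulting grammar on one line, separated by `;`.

Start -> d | c X Z | c W; X -> d c | c; W -> c | Z d X | d c | Start; Z -> d

Generating nonterminals: {Start, W, X, Y, Z}.
Reachable from Start after that: {Start, W, X, Z}.
Removed useless symbols: {Y} and every production mentioning them.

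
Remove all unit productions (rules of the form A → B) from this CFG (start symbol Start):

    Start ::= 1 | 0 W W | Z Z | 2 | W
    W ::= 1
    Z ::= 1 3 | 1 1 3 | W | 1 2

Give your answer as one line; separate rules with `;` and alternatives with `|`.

Unit pairs: Start ⇒* {W}; Z ⇒* {W}.
For every A with A ⇒* B via unit rules, add B's non-unit alternatives to A; then delete every rule of the form X → Y.

Start ::= 1 | 0 W W | Z Z | 2; W ::= 1; Z ::= 1 3 | 1 1 3 | 1 2 | 1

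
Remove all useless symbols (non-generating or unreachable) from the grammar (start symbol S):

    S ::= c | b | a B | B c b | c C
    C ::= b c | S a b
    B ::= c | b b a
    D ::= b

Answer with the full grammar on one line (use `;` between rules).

S ::= c | b | a B | B c b | c C; C ::= b c | S a b; B ::= c | b b a

Generating nonterminals: {B, C, D, S}.
Reachable from S after that: {B, C, S}.
Removed useless symbols: {D} and every production mentioning them.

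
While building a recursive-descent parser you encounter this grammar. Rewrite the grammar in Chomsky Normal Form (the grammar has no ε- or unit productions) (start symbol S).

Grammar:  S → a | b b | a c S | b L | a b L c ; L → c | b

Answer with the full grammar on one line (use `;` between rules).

Introduce a nonterminal for each terminal appearing in a rule of length ≥ 2: X1 → b, X2 → a, X3 → c.
Binarize each right-hand side of length ≥ 3 by chaining fresh nonterminals (Y1, Y2, …): affected rules were S → X2 X3 S; S → X2 X1 L X3.

S → a | X1 X1 | X2 Y1 | X1 L | X2 Y2; L → c | b; X1 → b; X2 → a; X3 → c; Y1 → X3 S; Y2 → X1 Y3; Y3 → L X3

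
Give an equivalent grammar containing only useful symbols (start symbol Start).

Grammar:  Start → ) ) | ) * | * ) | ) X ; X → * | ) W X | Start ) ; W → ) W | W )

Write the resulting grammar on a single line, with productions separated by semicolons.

Generating nonterminals: {Start, X}.
Reachable from Start after that: {Start, X}.
Removed useless symbols: {W} and every production mentioning them.

Start → ) ) | ) * | * ) | ) X; X → * | Start )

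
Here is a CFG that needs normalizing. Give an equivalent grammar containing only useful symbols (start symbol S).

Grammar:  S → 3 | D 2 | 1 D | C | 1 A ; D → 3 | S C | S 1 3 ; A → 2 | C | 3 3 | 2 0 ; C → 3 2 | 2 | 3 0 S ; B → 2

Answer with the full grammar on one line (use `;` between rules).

Generating nonterminals: {A, B, C, D, S}.
Reachable from S after that: {A, C, D, S}.
Removed useless symbols: {B} and every production mentioning them.

S → 3 | D 2 | 1 D | C | 1 A; D → 3 | S C | S 1 3; A → 2 | C | 3 3 | 2 0; C → 3 2 | 2 | 3 0 S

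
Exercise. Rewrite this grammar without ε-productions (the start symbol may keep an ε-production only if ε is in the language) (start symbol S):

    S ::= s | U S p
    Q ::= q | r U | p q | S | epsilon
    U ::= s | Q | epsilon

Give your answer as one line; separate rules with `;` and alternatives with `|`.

Nullable set = {Q, U}.
ε ∉ L(G), so no ε-production is kept.
For each production, add variants omitting each subset of nullable occurrences: S → U S p gives U S p | S p. Q → r U gives r U | r.

S ::= s | U S p | S p; Q ::= q | r U | r | p q | S; U ::= s | Q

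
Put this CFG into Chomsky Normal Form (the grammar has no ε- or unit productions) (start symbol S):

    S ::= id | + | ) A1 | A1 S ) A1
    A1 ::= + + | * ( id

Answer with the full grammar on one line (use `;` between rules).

Introduce a nonterminal for each terminal appearing in a rule of length ≥ 2: X1 → ), X2 → +, X3 → *, X4 → (, X5 → id.
Binarize each right-hand side of length ≥ 3 by chaining fresh nonterminals (Y1, Y2, …): affected rules were S → A1 S X1 A1; A1 → X3 X4 X5.

S ::= id | + | X1 A1 | A1 Y1; A1 ::= X2 X2 | X3 Y3; X1 ::= ); X2 ::= +; X3 ::= *; X4 ::= (; X5 ::= id; Y1 ::= S Y2; Y2 ::= X1 A1; Y3 ::= X4 X5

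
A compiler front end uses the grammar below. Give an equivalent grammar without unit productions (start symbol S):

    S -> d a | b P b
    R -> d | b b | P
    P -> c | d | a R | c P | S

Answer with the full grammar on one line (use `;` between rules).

Unit pairs: P ⇒* {S}; R ⇒* {P, S}.
For every A with A ⇒* B via unit rules, add B's non-unit alternatives to A; then delete every rule of the form X → Y.

S -> d a | b P b; R -> d a | b P b | c | d | a R | c P | b b; P -> d a | b P b | c | d | a R | c P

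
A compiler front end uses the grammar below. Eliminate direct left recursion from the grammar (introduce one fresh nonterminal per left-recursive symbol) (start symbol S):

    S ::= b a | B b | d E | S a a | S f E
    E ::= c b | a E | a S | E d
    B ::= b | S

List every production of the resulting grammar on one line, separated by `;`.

S ::= b a S' | B b S' | d E S'; E ::= c b E' | a E E' | a S E'; B ::= b | S; S' ::= a a S' | f E S' | eps; E' ::= d E' | eps

S, E are directly left-recursive.
For S: α = {a a, f E}, β = {b a, B b, d E}. Rewrite as S → β S' and S' → α S' | ε.
For E: α = {d}, β = {c b, a E, a S}. Rewrite as E → β E' and E' → α E' | ε.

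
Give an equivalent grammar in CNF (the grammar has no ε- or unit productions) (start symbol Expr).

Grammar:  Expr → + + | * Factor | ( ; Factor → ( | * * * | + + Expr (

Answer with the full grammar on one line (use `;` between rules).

Expr → X1 X1 | X2 Factor | (; Factor → ( | X2 Y1 | X1 Y2; X1 → +; X2 → *; X3 → (; Y1 → X2 X2; Y2 → X1 Y3; Y3 → Expr X3

Introduce a nonterminal for each terminal appearing in a rule of length ≥ 2: X1 → +, X2 → *, X3 → (.
Binarize each right-hand side of length ≥ 3 by chaining fresh nonterminals (Y1, Y2, …): affected rules were Factor → X2 X2 X2; Factor → X1 X1 Expr X3.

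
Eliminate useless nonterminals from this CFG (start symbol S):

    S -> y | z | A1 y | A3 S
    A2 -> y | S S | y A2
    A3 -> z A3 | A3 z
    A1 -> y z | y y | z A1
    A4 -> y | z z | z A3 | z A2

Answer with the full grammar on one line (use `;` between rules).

S -> y | z | A1 y; A1 -> y z | y y | z A1

Generating nonterminals: {A1, A2, A4, S}.
Reachable from S after that: {A1, S}.
Removed useless symbols: {A2, A3, A4} and every production mentioning them.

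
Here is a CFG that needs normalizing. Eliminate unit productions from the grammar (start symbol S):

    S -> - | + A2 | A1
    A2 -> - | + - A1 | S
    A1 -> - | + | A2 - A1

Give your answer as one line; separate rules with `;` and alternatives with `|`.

Unit pairs: A2 ⇒* {A1, S}; S ⇒* {A1}.
Replace each nonterminal's rules with the union of the non-unit rules of every nonterminal it unit-derives.

S -> - | + | A2 - A1 | + A2; A2 -> - | + - A1 | + | A2 - A1 | + A2; A1 -> - | + | A2 - A1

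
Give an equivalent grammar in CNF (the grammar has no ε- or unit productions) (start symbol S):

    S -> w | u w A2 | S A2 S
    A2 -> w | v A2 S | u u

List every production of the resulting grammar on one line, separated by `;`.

S -> w | X1 Y1 | S Y2; A2 -> w | X3 Y3 | X1 X1; X1 -> u; X2 -> w; X3 -> v; Y1 -> X2 A2; Y2 -> A2 S; Y3 -> A2 S

Introduce a nonterminal for each terminal appearing in a rule of length ≥ 2: X1 → u, X2 → w, X3 → v.
Binarize each right-hand side of length ≥ 3 by chaining fresh nonterminals (Y1, Y2, …): affected rules were S → X1 X2 A2; S → S A2 S; A2 → X3 A2 S.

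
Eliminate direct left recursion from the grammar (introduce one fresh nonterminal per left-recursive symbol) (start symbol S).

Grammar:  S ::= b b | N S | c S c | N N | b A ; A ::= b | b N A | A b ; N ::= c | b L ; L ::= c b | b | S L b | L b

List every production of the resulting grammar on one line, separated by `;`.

S ::= b b | N S | c S c | N N | b A; A ::= b A' | b N A A'; N ::= c | b L; L ::= c b L' | b L' | S L b L'; A' ::= b A' | ε; L' ::= b L' | ε

Left recursion appears on A, L.
For A: α = {b}, β = {b, b N A}. Rewrite as A → β A' and A' → α A' | ε.
For L: α = {b}, β = {c b, b, S L b}. Rewrite as L → β L' and L' → α L' | ε.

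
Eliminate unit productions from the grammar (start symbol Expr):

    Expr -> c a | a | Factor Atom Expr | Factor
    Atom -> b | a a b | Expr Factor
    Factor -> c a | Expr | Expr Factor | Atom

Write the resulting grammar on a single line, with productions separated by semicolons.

Expr -> b | a a b | Expr Factor | c a | a | Factor Atom Expr; Atom -> b | a a b | Expr Factor; Factor -> b | a a b | Expr Factor | c a | a | Factor Atom Expr

Unit pairs: Expr ⇒* {Atom, Factor}; Factor ⇒* {Atom, Expr}.
Replace each nonterminal's rules with the union of the non-unit rules of every nonterminal it unit-derives.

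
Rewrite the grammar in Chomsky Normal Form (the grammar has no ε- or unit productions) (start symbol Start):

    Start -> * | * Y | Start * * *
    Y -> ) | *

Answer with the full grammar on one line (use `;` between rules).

Introduce a nonterminal for each terminal appearing in a rule of length ≥ 2: X1 → *.
Binarize each right-hand side of length ≥ 3 by chaining fresh nonterminals (Y1, Y2, …): affected rules were Start → Start X1 X1 X1.

Start -> * | X1 Y | Start Y1; Y -> ) | *; X1 -> *; Y1 -> X1 Y2; Y2 -> X1 X1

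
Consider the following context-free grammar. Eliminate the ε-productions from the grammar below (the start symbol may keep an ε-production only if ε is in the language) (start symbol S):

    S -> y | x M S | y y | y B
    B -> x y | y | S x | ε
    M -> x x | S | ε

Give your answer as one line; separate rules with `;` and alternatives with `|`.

S -> y | x M S | x S | y y | y B; B -> x y | y | S x; M -> x x | S

Nullable set = {B, M}.
ε ∉ L(G), so no ε-production is kept.
Expand every rule over subsets of its nullable positions: S → x M S gives x M S | x S.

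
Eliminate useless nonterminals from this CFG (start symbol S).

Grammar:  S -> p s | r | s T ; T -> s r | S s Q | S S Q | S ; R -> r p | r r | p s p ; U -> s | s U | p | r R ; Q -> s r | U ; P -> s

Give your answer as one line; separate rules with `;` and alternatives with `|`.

Generating nonterminals: {P, Q, R, S, T, U}.
Reachable from S after that: {Q, R, S, T, U}.
Removed useless symbols: {P} and every production mentioning them.

S -> p s | r | s T; T -> s r | S s Q | S S Q | S; R -> r p | r r | p s p; U -> s | s U | p | r R; Q -> s r | U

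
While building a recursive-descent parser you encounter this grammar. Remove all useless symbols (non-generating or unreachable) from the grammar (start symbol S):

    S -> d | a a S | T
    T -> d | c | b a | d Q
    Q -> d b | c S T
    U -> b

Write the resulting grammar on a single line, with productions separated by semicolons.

Generating nonterminals: {Q, S, T, U}.
Reachable from S after that: {Q, S, T}.
Removed useless symbols: {U} and every production mentioning them.

S -> d | a a S | T; T -> d | c | b a | d Q; Q -> d b | c S T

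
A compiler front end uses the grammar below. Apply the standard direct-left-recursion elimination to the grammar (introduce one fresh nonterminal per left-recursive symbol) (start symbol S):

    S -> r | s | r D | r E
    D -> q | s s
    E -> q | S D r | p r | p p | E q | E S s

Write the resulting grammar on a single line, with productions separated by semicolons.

S -> r | s | r D | r E; D -> q | s s; E -> q E' | S D r E' | p r E' | p p E'; E' -> q E' | S s E' | ε

E is directly left-recursive.
For E: α = {q, S s}, β = {q, S D r, p r, p p}. Rewrite as E → β E' and E' → α E' | ε.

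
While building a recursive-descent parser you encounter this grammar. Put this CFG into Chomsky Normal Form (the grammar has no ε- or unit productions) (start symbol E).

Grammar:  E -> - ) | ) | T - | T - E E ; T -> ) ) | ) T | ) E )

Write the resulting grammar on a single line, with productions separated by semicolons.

E -> X1 X2 | ) | T X1 | T Y1; T -> X2 X2 | X2 T | X2 Y3; X1 -> -; X2 -> ); Y1 -> X1 Y2; Y2 -> E E; Y3 -> E X2

Introduce a nonterminal for each terminal appearing in a rule of length ≥ 2: X1 → -, X2 → ).
Binarize each right-hand side of length ≥ 3 by chaining fresh nonterminals (Y1, Y2, …): affected rules were E → T X1 E E; T → X2 E X2.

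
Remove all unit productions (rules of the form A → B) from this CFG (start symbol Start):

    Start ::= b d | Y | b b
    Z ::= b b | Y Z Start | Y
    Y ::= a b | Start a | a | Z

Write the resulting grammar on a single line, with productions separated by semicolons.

Start ::= b b | Y Z Start | b d | a b | Start a | a; Z ::= b b | Y Z Start | a b | Start a | a; Y ::= b b | Y Z Start | a b | Start a | a

Unit pairs: Start ⇒* {Y, Z}; Y ⇒* {Z}; Z ⇒* {Y}.
For every A with A ⇒* B via unit rules, add B's non-unit alternatives to A; then delete every rule of the form X → Y.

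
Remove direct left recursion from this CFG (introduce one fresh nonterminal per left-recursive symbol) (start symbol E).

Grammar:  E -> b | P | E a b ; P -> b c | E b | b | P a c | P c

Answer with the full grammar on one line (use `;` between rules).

E -> b E' | P E'; P -> b c P' | E b P' | b P'; E' -> a b E' | ε; P' -> a c P' | c P' | ε

Directly left-recursive nonterminals: E, P.
For E: α = {a b}, β = {b, P}. Rewrite as E → β E' and E' → α E' | ε.
For P: α = {a c, c}, β = {b c, E b, b}. Rewrite as P → β P' and P' → α P' | ε.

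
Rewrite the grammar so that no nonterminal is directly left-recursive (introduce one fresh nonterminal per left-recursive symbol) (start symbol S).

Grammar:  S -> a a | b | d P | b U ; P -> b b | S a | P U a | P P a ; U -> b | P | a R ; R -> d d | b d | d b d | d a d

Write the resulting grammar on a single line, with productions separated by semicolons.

P is directly left-recursive.
For P: α = {U a, P a}, β = {b b, S a}. Rewrite as P → β P' and P' → α P' | ε.

S -> a a | b | d P | b U; P -> b b P' | S a P'; U -> b | P | a R; R -> d d | b d | d b d | d a d; P' -> U a P' | P a P' | ε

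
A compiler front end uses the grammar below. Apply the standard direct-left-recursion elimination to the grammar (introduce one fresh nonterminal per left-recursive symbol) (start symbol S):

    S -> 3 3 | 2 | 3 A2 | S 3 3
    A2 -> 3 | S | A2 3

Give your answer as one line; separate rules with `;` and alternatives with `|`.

S -> 3 3 S' | 2 S' | 3 A2 S'; A2 -> 3 A2' | S A2'; S' -> 3 3 S' | eps; A2' -> 3 A2' | eps

Left recursion appears on S, A2.
For S: α = {3 3}, β = {3 3, 2, 3 A2}. Rewrite as S → β S' and S' → α S' | ε.
For A2: α = {3}, β = {3, S}. Rewrite as A2 → β A2' and A2' → α A2' | ε.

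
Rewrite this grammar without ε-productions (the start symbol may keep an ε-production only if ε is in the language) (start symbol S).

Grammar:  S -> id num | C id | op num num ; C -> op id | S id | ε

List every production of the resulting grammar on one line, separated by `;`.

S -> id num | C id | id | op num num; C -> op id | S id

The nullable symbols are {C}.
ε ∉ L(G), so no ε-production is kept.
Add the nullable-subset variants: S → C id gives C id | id.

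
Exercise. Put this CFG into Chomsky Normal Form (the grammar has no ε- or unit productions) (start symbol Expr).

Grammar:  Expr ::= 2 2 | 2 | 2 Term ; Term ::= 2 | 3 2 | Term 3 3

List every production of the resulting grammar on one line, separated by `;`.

Introduce a nonterminal for each terminal appearing in a rule of length ≥ 2: X1 → 2, X2 → 3.
Binarize each right-hand side of length ≥ 3 by chaining fresh nonterminals (Y1, Y2, …): affected rules were Term → Term X2 X2.

Expr ::= X1 X1 | 2 | X1 Term; Term ::= 2 | X2 X1 | Term Y1; X1 ::= 2; X2 ::= 3; Y1 ::= X2 X2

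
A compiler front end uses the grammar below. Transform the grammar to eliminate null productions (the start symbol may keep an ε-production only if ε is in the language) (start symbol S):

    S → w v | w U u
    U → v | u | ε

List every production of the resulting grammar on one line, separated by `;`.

Nullable nonterminals: {U}.
ε ∉ L(G), so no ε-production is kept.
Add the nullable-subset variants: S → w U u gives w U u | w u.

S → w v | w U u | w u; U → v | u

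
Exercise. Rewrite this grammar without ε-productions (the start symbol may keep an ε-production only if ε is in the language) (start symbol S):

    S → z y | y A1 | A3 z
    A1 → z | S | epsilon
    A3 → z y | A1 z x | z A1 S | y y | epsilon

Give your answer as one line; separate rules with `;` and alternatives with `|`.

S → z y | y A1 | y | A3 z | z; A1 → z | S; A3 → z y | A1 z x | z x | z A1 S | z S | y y

Nullable nonterminals: {A1, A3}.
ε ∉ L(G), so no ε-production is kept.
Add the nullable-subset variants: S → y A1 gives y A1 | y. S → A3 z gives A3 z | z. A3 → A1 z x gives A1 z x | z x. A3 → z A1 S gives z A1 S | z S.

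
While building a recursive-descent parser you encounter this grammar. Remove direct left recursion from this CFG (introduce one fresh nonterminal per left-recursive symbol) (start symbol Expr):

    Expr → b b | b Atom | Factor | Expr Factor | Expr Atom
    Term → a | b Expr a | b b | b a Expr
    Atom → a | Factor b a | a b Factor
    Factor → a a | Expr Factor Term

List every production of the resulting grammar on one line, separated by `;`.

Expr → b b Expr1 | b Atom Expr1 | Factor Expr1; Term → a | b Expr a | b b | b a Expr; Atom → a | Factor b a | a b Factor; Factor → a a | Expr Factor Term; Expr1 → Factor Expr1 | Atom Expr1 | epsilon

Directly left-recursive nonterminal: Expr.
For Expr: α = {Factor, Atom}, β = {b b, b Atom, Factor}. Rewrite as Expr → β Expr1 and Expr1 → α Expr1 | ε.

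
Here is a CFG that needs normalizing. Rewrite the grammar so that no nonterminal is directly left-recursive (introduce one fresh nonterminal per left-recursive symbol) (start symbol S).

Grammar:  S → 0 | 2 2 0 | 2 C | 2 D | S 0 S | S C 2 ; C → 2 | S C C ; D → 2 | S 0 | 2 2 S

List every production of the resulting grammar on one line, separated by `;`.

Directly left-recursive nonterminal: S.
For S: α = {0 S, C 2}, β = {0, 2 2 0, 2 C, 2 D}. Rewrite as S → β S' and S' → α S' | ε.

S → 0 S' | 2 2 0 S' | 2 C S' | 2 D S'; C → 2 | S C C; D → 2 | S 0 | 2 2 S; S' → 0 S S' | C 2 S' | ε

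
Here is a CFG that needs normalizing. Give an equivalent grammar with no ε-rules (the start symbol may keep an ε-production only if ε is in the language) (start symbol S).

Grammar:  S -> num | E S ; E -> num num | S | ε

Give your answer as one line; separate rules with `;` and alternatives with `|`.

S -> num | E S; E -> num num | S

Nullable set = {E}.
ε ∉ L(G), so no ε-production is kept.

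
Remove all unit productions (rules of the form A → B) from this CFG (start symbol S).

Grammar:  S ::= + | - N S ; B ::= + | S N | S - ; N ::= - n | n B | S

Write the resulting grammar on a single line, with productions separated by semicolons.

S ::= + | - N S; B ::= + | S N | S -; N ::= + | - N S | - n | n B

Unit pairs: N ⇒* {S}.
For each unit pair (A, B), copy every non-unit production of B to A, then drop all unit productions.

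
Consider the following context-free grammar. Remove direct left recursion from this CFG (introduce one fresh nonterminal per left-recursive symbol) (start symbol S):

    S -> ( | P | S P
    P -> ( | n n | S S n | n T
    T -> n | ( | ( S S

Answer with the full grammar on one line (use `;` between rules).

S is directly left-recursive.
For S: α = {P}, β = {(, P}. Rewrite as S → β S' and S' → α S' | ε.

S -> ( S' | P S'; P -> ( | n n | S S n | n T; T -> n | ( | ( S S; S' -> P S' | epsilon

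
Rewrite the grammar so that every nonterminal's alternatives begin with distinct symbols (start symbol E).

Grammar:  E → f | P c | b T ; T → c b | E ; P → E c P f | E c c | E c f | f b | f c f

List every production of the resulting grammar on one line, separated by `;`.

P has alternatives sharing prefix 'E c': factor to P → E c P' with P' → P f | c | f.
P has alternatives sharing prefix 'f': factor to P → f P'' with P'' → b | c f.

E → f | P c | b T; T → c b | E; P → E c P' | f P''; P' → P f | c | f; P'' → b | c f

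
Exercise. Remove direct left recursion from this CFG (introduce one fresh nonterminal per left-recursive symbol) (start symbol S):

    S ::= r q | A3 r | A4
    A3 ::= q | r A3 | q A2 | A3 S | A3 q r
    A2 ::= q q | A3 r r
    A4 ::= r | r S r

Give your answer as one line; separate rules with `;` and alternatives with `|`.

A3 is directly left-recursive.
For A3: α = {S, q r}, β = {q, r A3, q A2}. Rewrite as A3 → β A3' and A3' → α A3' | ε.

S ::= r q | A3 r | A4; A3 ::= q A3' | r A3 A3' | q A2 A3'; A2 ::= q q | A3 r r; A4 ::= r | r S r; A3' ::= S A3' | q r A3' | ε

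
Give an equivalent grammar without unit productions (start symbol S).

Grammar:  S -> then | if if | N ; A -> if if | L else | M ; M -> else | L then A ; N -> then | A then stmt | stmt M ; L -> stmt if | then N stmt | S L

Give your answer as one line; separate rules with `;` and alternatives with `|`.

S -> then | if if | A then stmt | stmt M; A -> if if | L else | else | L then A; M -> else | L then A; N -> then | A then stmt | stmt M; L -> stmt if | then N stmt | S L

Unit pairs: A ⇒* {M}; S ⇒* {N}.
For every A with A ⇒* B via unit rules, add B's non-unit alternatives to A; then delete every rule of the form X → Y.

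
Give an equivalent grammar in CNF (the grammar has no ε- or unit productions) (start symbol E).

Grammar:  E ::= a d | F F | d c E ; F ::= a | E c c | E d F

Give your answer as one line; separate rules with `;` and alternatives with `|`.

E ::= X1 X2 | F F | X2 Y1; F ::= a | E Y2 | E Y3; X1 ::= a; X2 ::= d; X3 ::= c; Y1 ::= X3 E; Y2 ::= X3 X3; Y3 ::= X2 F

Introduce a nonterminal for each terminal appearing in a rule of length ≥ 2: X1 → a, X2 → d, X3 → c.
Binarize each right-hand side of length ≥ 3 by chaining fresh nonterminals (Y1, Y2, …): affected rules were E → X2 X3 E; F → E X3 X3; F → E X2 F.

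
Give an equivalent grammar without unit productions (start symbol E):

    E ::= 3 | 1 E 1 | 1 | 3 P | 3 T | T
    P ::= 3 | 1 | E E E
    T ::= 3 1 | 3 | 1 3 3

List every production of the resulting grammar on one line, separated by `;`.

Unit pairs: E ⇒* {T}.
Replace each nonterminal's rules with the union of the non-unit rules of every nonterminal it unit-derives.

E ::= 3 | 1 E 1 | 1 | 3 P | 3 T | 3 1 | 1 3 3; P ::= 3 | 1 | E E E; T ::= 3 1 | 3 | 1 3 3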